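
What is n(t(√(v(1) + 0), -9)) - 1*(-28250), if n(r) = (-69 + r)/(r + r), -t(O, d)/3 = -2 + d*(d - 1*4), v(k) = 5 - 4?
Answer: 141253/5 ≈ 28251.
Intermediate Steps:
v(k) = 1
t(O, d) = 6 - 3*d*(-4 + d) (t(O, d) = -3*(-2 + d*(d - 1*4)) = -3*(-2 + d*(d - 4)) = -3*(-2 + d*(-4 + d)) = 6 - 3*d*(-4 + d))
n(r) = (-69 + r)/(2*r) (n(r) = (-69 + r)/((2*r)) = (-69 + r)*(1/(2*r)) = (-69 + r)/(2*r))
n(t(√(v(1) + 0), -9)) - 1*(-28250) = (-69 + (6 - 3*(-9)² + 12*(-9)))/(2*(6 - 3*(-9)² + 12*(-9))) - 1*(-28250) = (-69 + (6 - 3*81 - 108))/(2*(6 - 3*81 - 108)) + 28250 = (-69 + (6 - 243 - 108))/(2*(6 - 243 - 108)) + 28250 = (½)*(-69 - 345)/(-345) + 28250 = (½)*(-1/345)*(-414) + 28250 = ⅗ + 28250 = 141253/5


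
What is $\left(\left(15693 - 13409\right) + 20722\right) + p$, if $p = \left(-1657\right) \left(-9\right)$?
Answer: $37919$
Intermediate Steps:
$p = 14913$
$\left(\left(15693 - 13409\right) + 20722\right) + p = \left(\left(15693 - 13409\right) + 20722\right) + 14913 = \left(2284 + 20722\right) + 14913 = 23006 + 14913 = 37919$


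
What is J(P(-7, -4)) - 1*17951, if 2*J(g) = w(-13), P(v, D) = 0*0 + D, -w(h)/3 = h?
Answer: -35863/2 ≈ -17932.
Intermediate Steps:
w(h) = -3*h
P(v, D) = D (P(v, D) = 0 + D = D)
J(g) = 39/2 (J(g) = (-3*(-13))/2 = (½)*39 = 39/2)
J(P(-7, -4)) - 1*17951 = 39/2 - 1*17951 = 39/2 - 17951 = -35863/2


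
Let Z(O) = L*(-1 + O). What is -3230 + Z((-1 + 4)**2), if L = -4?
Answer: -3262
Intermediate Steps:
Z(O) = 4 - 4*O (Z(O) = -4*(-1 + O) = 4 - 4*O)
-3230 + Z((-1 + 4)**2) = -3230 + (4 - 4*(-1 + 4)**2) = -3230 + (4 - 4*3**2) = -3230 + (4 - 4*9) = -3230 + (4 - 36) = -3230 - 32 = -3262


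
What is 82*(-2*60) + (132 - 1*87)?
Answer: -9795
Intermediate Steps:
82*(-2*60) + (132 - 1*87) = 82*(-120) + (132 - 87) = -9840 + 45 = -9795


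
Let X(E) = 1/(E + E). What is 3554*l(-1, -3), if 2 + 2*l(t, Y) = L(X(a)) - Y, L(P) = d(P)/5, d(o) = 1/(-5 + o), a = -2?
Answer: 179477/105 ≈ 1709.3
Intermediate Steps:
X(E) = 1/(2*E)
L(P) = 1/(5*(-5 + P)) (L(P) = 1/((-5 + P)*5) = (1/5)/(-5 + P) = 1/(5*(-5 + P)))
l(t, Y) = -107/105 - Y/2 (l(t, Y) = -1 + (1/(5*(-5 + (1/2)/(-2))) - Y)/2 = -1 + (1/(5*(-5 + (1/2)*(-1/2))) - Y)/2 = -1 + (1/(5*(-5 - 1/4)) - Y)/2 = -1 + (1/(5*(-21/4)) - Y)/2 = -1 + ((1/5)*(-4/21) - Y)/2 = -1 + (-4/105 - Y)/2 = -1 + (-2/105 - Y/2) = -107/105 - Y/2)
3554*l(-1, -3) = 3554*(-107/105 - 1/2*(-3)) = 3554*(-107/105 + 3/2) = 3554*(101/210) = 179477/105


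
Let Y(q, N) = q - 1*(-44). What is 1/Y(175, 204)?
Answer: 1/219 ≈ 0.0045662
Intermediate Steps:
Y(q, N) = 44 + q (Y(q, N) = q + 44 = 44 + q)
1/Y(175, 204) = 1/(44 + 175) = 1/219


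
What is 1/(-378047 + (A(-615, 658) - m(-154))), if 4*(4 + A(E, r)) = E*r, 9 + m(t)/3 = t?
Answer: -2/957459 ≈ -2.0889e-6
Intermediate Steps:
m(t) = -27 + 3*t
A(E, r) = -4 + E*r/4 (A(E, r) = -4 + (E*r)/4 = -4 + E*r/4)
1/(-378047 + (A(-615, 658) - m(-154))) = 1/(-378047 + ((-4 + (¼)*(-615)*658) - (-27 + 3*(-154)))) = 1/(-378047 + ((-4 - 202335/2) - (-27 - 462))) = 1/(-378047 + (-202343/2 - 1*(-489))) = 1/(-378047 + (-202343/2 + 489)) = 1/(-378047 - 201365/2) = 1/(-957459/2) = -2/957459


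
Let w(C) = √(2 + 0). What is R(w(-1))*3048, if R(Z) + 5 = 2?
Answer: -9144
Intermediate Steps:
w(C) = √2
R(Z) = -3 (R(Z) = -5 + 2 = -3)
R(w(-1))*3048 = -3*3048 = -9144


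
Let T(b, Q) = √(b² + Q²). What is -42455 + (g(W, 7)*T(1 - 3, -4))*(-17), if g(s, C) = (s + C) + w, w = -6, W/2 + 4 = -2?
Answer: -42455 + 374*√5 ≈ -41619.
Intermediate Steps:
W = -12 (W = -8 + 2*(-2) = -8 - 4 = -12)
g(s, C) = -6 + C + s (g(s, C) = (s + C) - 6 = (C + s) - 6 = -6 + C + s)
T(b, Q) = √(Q² + b²)
-42455 + (g(W, 7)*T(1 - 3, -4))*(-17) = -42455 + ((-6 + 7 - 12)*√((-4)² + (1 - 3)²))*(-17) = -42455 - 11*√(16 + (-2)²)*(-17) = -42455 - 11*√(16 + 4)*(-17) = -42455 - 22*√5*(-17) = -42455 + 374*√5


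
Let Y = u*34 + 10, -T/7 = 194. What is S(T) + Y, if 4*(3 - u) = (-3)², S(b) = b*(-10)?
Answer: 27231/2 ≈ 13616.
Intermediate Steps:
T = -1358 (T = -7*194 = -1358)
S(b) = -10*b
u = ¾ (u = 3 - ¼*(-3)² = 3 - ¼*9 = 3 - 9/4 = ¾ ≈ 0.75000)
Y = 71/2 (Y = (¾)*34 + 10 = 51/2 + 10 = 71/2 ≈ 35.500)
S(T) + Y = -10*(-1358) + 71/2 = 13580 + 71/2 = 27231/2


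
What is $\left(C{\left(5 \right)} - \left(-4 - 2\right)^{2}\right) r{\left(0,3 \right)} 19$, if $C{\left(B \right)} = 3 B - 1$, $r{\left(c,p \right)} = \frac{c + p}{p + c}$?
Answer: $-418$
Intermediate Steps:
$r{\left(c,p \right)} = 1$ ($r{\left(c,p \right)} = \frac{c + p}{c + p} = 1$)
$C{\left(B \right)} = -1 + 3 B$
$\left(C{\left(5 \right)} - \left(-4 - 2\right)^{2}\right) r{\left(0,3 \right)} 19 = \left(\left(-1 + 3 \cdot 5\right) - \left(-4 - 2\right)^{2}\right) 1 \cdot 19 = \left(\left(-1 + 15\right) - \left(-6\right)^{2}\right) 1 \cdot 19 = \left(14 - 36\right) 1 \cdot 19 = \left(-22\right) 1 \cdot 19 = \left(-22\right) 19 = -418$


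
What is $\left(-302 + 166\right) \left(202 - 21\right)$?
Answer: $-24616$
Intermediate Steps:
$\left(-302 + 166\right) \left(202 - 21\right) = \left(-136\right) 181 = -24616$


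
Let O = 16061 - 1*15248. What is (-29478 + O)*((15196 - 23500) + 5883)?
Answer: 69397965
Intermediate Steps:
O = 813 (O = 16061 - 15248 = 813)
(-29478 + O)*((15196 - 23500) + 5883) = (-29478 + 813)*((15196 - 23500) + 5883) = -28665*(-8304 + 5883) = -28665*(-2421) = 69397965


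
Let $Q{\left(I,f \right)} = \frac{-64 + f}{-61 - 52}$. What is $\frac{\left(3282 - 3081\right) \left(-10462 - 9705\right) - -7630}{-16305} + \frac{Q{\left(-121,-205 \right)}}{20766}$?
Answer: $\frac{3164676740297}{12753542730} \approx 248.14$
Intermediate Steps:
$Q{\left(I,f \right)} = \frac{64}{113} - \frac{f}{113}$ ($Q{\left(I,f \right)} = \frac{-64 + f}{-113} = \left(-64 + f\right) \left(- \frac{1}{113}\right) = \frac{64}{113} - \frac{f}{113}$)
$\frac{\left(3282 - 3081\right) \left(-10462 - 9705\right) - -7630}{-16305} + \frac{Q{\left(-121,-205 \right)}}{20766} = \frac{\left(3282 - 3081\right) \left(-10462 - 9705\right) - -7630}{-16305} + \frac{\frac{64}{113} - - \frac{205}{113}}{20766} = \left(201 \left(-20167\right) + 7630\right) \left(- \frac{1}{16305}\right) + \left(\frac{64}{113} + \frac{205}{113}\right) \frac{1}{20766} = \left(-4053567 + 7630\right) \left(- \frac{1}{16305}\right) + \frac{269}{113} \cdot \frac{1}{20766} = \left(-4045937\right) \left(- \frac{1}{16305}\right) + \frac{269}{2346558} = \frac{4045937}{16305} + \frac{269}{2346558} = \frac{3164676740297}{12753542730}$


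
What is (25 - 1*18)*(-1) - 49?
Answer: -56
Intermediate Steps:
(25 - 1*18)*(-1) - 49 = (25 - 18)*(-1) - 49 = 7*(-1) - 49 = -7 - 49 = -56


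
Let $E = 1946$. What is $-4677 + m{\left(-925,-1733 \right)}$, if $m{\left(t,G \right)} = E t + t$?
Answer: $-1805652$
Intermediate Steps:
$m{\left(t,G \right)} = 1947 t$ ($m{\left(t,G \right)} = 1946 t + t = 1947 t$)
$-4677 + m{\left(-925,-1733 \right)} = -4677 + 1947 \left(-925\right) = -4677 - 1800975 = -1805652$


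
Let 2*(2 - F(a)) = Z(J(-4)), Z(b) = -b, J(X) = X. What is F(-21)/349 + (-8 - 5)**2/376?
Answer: 169/376 ≈ 0.44947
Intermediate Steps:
F(a) = 0 (F(a) = 2 - (-1)*(-4)/2 = 2 - 1/2*4 = 2 - 2 = 0)
F(-21)/349 + (-8 - 5)**2/376 = 0/349 + (-8 - 5)**2/376 = 0*(1/349) + (-13)**2*(1/376) = 0 + 169*(1/376) = 0 + 169/376 = 169/376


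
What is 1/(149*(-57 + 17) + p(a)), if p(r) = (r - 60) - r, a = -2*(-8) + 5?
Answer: -1/6020 ≈ -0.00016611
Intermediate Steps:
a = 21 (a = 16 + 5 = 21)
p(r) = -60 (p(r) = (-60 + r) - r = -60)
1/(149*(-57 + 17) + p(a)) = 1/(149*(-57 + 17) - 60) = 1/(149*(-40) - 60) = 1/(-5960 - 60) = 1/(-6020) = -1/6020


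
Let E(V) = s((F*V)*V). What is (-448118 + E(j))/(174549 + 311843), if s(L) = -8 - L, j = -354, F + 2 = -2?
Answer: 163/1492 ≈ 0.10925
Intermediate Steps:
F = -4 (F = -2 - 2 = -4)
E(V) = -8 + 4*V² (E(V) = -8 - (-4*V)*V = -8 - (-4)*V² = -8 + 4*V²)
(-448118 + E(j))/(174549 + 311843) = (-448118 + (-8 + 4*(-354)²))/(174549 + 311843) = (-448118 + (-8 + 4*125316))/486392 = (-448118 + (-8 + 501264))*(1/486392) = (-448118 + 501256)*(1/486392) = 53138*(1/486392) = 163/1492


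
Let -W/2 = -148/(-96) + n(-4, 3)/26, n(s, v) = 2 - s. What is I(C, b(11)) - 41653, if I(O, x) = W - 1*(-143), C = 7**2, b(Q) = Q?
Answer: -6476113/156 ≈ -41514.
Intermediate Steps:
W = -553/156 (W = -2*(-148/(-96) + (2 - 1*(-4))/26) = -2*(-148*(-1/96) + (2 + 4)*(1/26)) = -2*(37/24 + 6*(1/26)) = -2*(37/24 + 3/13) = -2*553/312 = -553/156 ≈ -3.5449)
C = 49
I(O, x) = 21755/156 (I(O, x) = -553/156 - 1*(-143) = -553/156 + 143 = 21755/156)
I(C, b(11)) - 41653 = 21755/156 - 41653 = -6476113/156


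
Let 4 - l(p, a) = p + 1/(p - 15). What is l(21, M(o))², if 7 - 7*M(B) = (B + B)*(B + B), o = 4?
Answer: 10609/36 ≈ 294.69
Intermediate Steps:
M(B) = 1 - 4*B²/7 (M(B) = 1 - (B + B)*(B + B)/7 = 1 - 2*B*2*B/7 = 1 - 4*B²/7)
l(p, a) = 4 - p - 1/(-15 + p) (l(p, a) = 4 - (p + 1/(p - 15)) = 4 - (p + 1/(-15 + p)) = 4 + (-p - 1/(-15 + p)) = 4 - p - 1/(-15 + p))
l(21, M(o))² = ((-61 - 1*21² + 19*21)/(-15 + 21))² = ((-61 - 1*441 + 399)/6)² = ((-61 - 441 + 399)/6)² = ((⅙)*(-103))² = (-103/6)² = 10609/36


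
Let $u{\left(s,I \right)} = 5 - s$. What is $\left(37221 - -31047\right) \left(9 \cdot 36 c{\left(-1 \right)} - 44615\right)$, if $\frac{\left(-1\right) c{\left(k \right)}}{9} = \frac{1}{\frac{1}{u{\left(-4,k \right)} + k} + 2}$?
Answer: $- \frac{53370761844}{17} \approx -3.1395 \cdot 10^{9}$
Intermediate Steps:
$c{\left(k \right)} = - \frac{9}{2 + \frac{1}{9 + k}}$ ($c{\left(k \right)} = - \frac{9}{\frac{1}{\left(5 - -4\right) + k} + 2} = - \frac{9}{\frac{1}{\left(5 + 4\right) + k} + 2} = - \frac{9}{\frac{1}{9 + k} + 2} = - \frac{9}{2 + \frac{1}{9 + k}}$)
$\left(37221 - -31047\right) \left(9 \cdot 36 c{\left(-1 \right)} - 44615\right) = \left(37221 - -31047\right) \left(9 \cdot 36 \frac{9 \left(-9 - -1\right)}{19 + 2 \left(-1\right)} - 44615\right) = \left(37221 + 31047\right) \left(324 \frac{9 \left(-9 + 1\right)}{19 - 2} - 44615\right) = 68268 \left(324 \cdot 9 \cdot \frac{1}{17} \left(-8\right) - 44615\right) = 68268 \left(324 \left(- \frac{72}{17}\right) - 44615\right) = 68268 \left(- \frac{23328}{17} - 44615\right) = 68268 \left(- \frac{781783}{17}\right) = - \frac{53370761844}{17}$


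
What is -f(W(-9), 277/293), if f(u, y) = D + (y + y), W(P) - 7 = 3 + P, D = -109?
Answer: 31383/293 ≈ 107.11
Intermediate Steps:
W(P) = 10 + P (W(P) = 7 + (3 + P) = 10 + P)
f(u, y) = -109 + 2*y (f(u, y) = -109 + (y + y) = -109 + 2*y)
-f(W(-9), 277/293) = -(-109 + 2*(277/293)) = -(-109 + 554/293) = -1*(-31383/293) = 31383/293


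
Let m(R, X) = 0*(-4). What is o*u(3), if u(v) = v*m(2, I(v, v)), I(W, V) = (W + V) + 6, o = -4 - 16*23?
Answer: 0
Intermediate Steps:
o = -372 (o = -4 - 368 = -372)
I(W, V) = 6 + V + W (I(W, V) = (V + W) + 6 = 6 + V + W)
m(R, X) = 0
u(v) = 0 (u(v) = v*0 = 0)
o*u(3) = -372*0 = 0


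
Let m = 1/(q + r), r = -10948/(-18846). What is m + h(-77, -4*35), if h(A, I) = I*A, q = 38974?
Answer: 3959035600703/367257476 ≈ 10780.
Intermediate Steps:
r = 5474/9423 (r = -10948*(-1/18846) = 5474/9423 ≈ 0.58092)
m = 9423/367257476 (m = 1/(38974 + 5474/9423) = 1/(367257476/9423) = 9423/367257476 ≈ 2.5658e-5)
h(A, I) = A*I
m + h(-77, -4*35) = 9423/367257476 - (-308)*35 = 9423/367257476 - 77*(-140) = 9423/367257476 + 10780 = 3959035600703/367257476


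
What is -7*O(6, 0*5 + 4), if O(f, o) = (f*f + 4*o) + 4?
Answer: -392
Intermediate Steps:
O(f, o) = 4 + f² + 4*o (O(f, o) = (f² + 4*o) + 4 = 4 + f² + 4*o)
-7*O(6, 0*5 + 4) = -7*(4 + 6² + 4*(0*5 + 4)) = -7*(4 + 36 + 4*(0 + 4)) = -7*(4 + 36 + 4*4) = -7*(4 + 36 + 16) = -7*56 = -392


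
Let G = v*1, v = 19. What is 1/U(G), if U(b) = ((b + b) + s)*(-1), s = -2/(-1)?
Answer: -1/40 ≈ -0.025000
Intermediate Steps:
s = 2 (s = -2*(-1) = 2)
G = 19 (G = 19*1 = 19)
U(b) = -2 - 2*b (U(b) = ((b + b) + 2)*(-1) = (2*b + 2)*(-1) = (2 + 2*b)*(-1) = -2 - 2*b)
1/U(G) = 1/(-2 - 2*19) = 1/(-2 - 38) = 1/(-40) = -1/40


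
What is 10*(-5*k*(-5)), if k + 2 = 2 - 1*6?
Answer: -1500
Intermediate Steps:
k = -6 (k = -2 + (2 - 1*6) = -2 + (2 - 6) = -2 - 4 = -6)
10*(-5*k*(-5)) = 10*(-5*(-6)*(-5)) = 10*(30*(-5)) = 10*(-150) = -1500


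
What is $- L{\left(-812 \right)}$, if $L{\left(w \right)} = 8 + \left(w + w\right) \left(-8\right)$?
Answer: $-13000$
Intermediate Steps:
$L{\left(w \right)} = 8 - 16 w$ ($L{\left(w \right)} = 8 + 2 w \left(-8\right) = 8 - 16 w$)
$- L{\left(-812 \right)} = - (8 - -12992) = - (8 + 12992) = \left(-1\right) 13000 = -13000$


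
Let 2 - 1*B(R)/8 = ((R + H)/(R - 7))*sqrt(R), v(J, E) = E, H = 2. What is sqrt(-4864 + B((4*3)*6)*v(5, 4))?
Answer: 8*sqrt(-316875 - 14430*sqrt(2))/65 ≈ 71.478*I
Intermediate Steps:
B(R) = 16 - 8*sqrt(R)*(2 + R)/(-7 + R) (B(R) = 16 - 8*(R + 2)/(R - 7)*sqrt(R) = 16 - 8*(2 + R)/(-7 + R)*sqrt(R) = 16 - 8*sqrt(R)*(2 + R)/(-7 + R))
sqrt(-4864 + B((4*3)*6)*v(5, 4)) = sqrt(-4864 + (8*(-14 - ((4*3)*6)**(3/2) - 2*sqrt(6)*(2*sqrt(3)) + 2*((4*3)*6))/(-7 + (4*3)*6))*4) = sqrt(-4864 + (8*(-14 - (12*6)**(3/2) - 2*6*sqrt(2) + 2*(12*6))/(-7 + 12*6))*4) = sqrt(-4864 + (8*(-14 - 72**(3/2) - 12*sqrt(2) + 2*72)/(-7 + 72))*4) = sqrt(-4864 + (8*(-14 - 432*sqrt(2) - 12*sqrt(2) + 144)/65)*4) = sqrt(-4864 + (8*(1/65)*(-14 - 432*sqrt(2) - 12*sqrt(2) + 144))*4) = sqrt(-4864 + (8*(1/65)*(130 - 444*sqrt(2)))*4) = sqrt(-4864 + (16 - 3552*sqrt(2)/65)*4) = sqrt(-4864 + (64 - 14208*sqrt(2)/65)) = sqrt(-4800 - 14208*sqrt(2)/65)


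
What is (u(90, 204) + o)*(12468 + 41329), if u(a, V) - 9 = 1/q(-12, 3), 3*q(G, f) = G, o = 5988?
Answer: 1290428639/4 ≈ 3.2261e+8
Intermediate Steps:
q(G, f) = G/3
u(a, V) = 35/4 (u(a, V) = 9 + 1/((1/3)*(-12)) = 9 + 1/(-4) = 9 - 1/4 = 35/4)
(u(90, 204) + o)*(12468 + 41329) = (35/4 + 5988)*(12468 + 41329) = (23987/4)*53797 = 1290428639/4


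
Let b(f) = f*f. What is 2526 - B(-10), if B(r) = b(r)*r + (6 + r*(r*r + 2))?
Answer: 4540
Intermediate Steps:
b(f) = f²
B(r) = 6 + r³ + r*(2 + r²) (B(r) = r²*r + (6 + r*(r*r + 2)) = r³ + (6 + r*(r² + 2)) = r³ + (6 + r*(2 + r²)) = 6 + r³ + r*(2 + r²))
2526 - B(-10) = 2526 - (6 + 2*(-10) + 2*(-10)³) = 2526 - (6 - 20 + 2*(-1000)) = 2526 - (6 - 20 - 2000) = 2526 - 1*(-2014) = 2526 + 2014 = 4540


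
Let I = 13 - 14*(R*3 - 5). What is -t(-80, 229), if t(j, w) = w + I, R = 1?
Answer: -270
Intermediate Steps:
I = 41 (I = 13 - 14*(1*3 - 5) = 13 - 14*(3 - 5) = 13 - 14*(-2) = 13 + 28 = 41)
t(j, w) = 41 + w (t(j, w) = w + 41 = 41 + w)
-t(-80, 229) = -(41 + 229) = -1*270 = -270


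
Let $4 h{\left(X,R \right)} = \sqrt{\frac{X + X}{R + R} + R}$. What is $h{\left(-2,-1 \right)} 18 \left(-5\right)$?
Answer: $- \frac{45}{2} \approx -22.5$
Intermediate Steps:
$h{\left(X,R \right)} = \frac{\sqrt{R + \frac{X}{R}}}{4}$ ($h{\left(X,R \right)} = \frac{\sqrt{\frac{X + X}{R + R} + R}}{4} = \frac{\sqrt{\frac{2 X}{2 R} + R}}{4} = \frac{\sqrt{2 X \frac{1}{2 R} + R}}{4} = \frac{\sqrt{\frac{X}{R} + R}}{4} = \frac{\sqrt{R + \frac{X}{R}}}{4}$)
$h{\left(-2,-1 \right)} 18 \left(-5\right) = \frac{\sqrt{-1 - \frac{2}{-1}}}{4} \cdot 18 \left(-5\right) = \frac{\sqrt{-1 - -2}}{4} \cdot 18 \left(-5\right) = \frac{\sqrt{-1 + 2}}{4} \cdot 18 \left(-5\right) = \frac{\sqrt{1}}{4} \cdot 18 \left(-5\right) = \frac{1}{4} \cdot 1 \cdot 18 \left(-5\right) = \frac{1}{4} \cdot 18 \left(-5\right) = \frac{9}{2} \left(-5\right) = - \frac{45}{2}$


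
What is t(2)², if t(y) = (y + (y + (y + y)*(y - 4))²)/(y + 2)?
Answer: 361/4 ≈ 90.250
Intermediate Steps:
t(y) = (y + (y + 2*y*(-4 + y))²)/(2 + y) (t(y) = (y + (y + (2*y)*(-4 + y))²)/(2 + y) = (y + (y + 2*y*(-4 + y))²)/(2 + y))
t(2)² = (2*(1 + 2*(-7 + 2*2)²)/(2 + 2))² = (2*(1 + 2*(-7 + 4)²)/4)² = (2*(¼)*(1 + 2*(-3)²))² = (2*(¼)*(1 + 2*9))² = (2*(¼)*(1 + 18))² = (2*(¼)*19)² = (19/2)² = 361/4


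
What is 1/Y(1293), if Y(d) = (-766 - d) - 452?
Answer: -1/2511 ≈ -0.00039825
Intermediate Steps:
Y(d) = -1218 - d
1/Y(1293) = 1/(-1218 - 1*1293) = 1/(-1218 - 1293) = 1/(-2511) = -1/2511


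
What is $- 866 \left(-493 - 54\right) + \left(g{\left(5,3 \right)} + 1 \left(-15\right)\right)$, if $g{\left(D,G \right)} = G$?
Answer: $473690$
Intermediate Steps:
$- 866 \left(-493 - 54\right) + \left(g{\left(5,3 \right)} + 1 \left(-15\right)\right) = - 866 \left(-493 - 54\right) + \left(3 + 1 \left(-15\right)\right) = - 866 \left(-493 - 54\right) + \left(3 - 15\right) = \left(-866\right) \left(-547\right) - 12 = 473702 - 12 = 473690$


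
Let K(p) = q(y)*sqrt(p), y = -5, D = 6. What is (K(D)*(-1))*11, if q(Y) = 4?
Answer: -44*sqrt(6) ≈ -107.78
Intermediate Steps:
K(p) = 4*sqrt(p)
(K(D)*(-1))*11 = ((4*sqrt(6))*(-1))*11 = -4*sqrt(6)*11 = -44*sqrt(6)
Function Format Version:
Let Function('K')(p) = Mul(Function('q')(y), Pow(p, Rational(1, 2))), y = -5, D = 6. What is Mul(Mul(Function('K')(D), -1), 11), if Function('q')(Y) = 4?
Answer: Mul(-44, Pow(6, Rational(1, 2))) ≈ -107.78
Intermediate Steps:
Function('K')(p) = Mul(4, Pow(p, Rational(1, 2)))
Mul(Mul(Function('K')(D), -1), 11) = Mul(Mul(Mul(4, Pow(6, Rational(1, 2))), -1), 11) = Mul(Mul(-4, Pow(6, Rational(1, 2))), 11) = Mul(-44, Pow(6, Rational(1, 2)))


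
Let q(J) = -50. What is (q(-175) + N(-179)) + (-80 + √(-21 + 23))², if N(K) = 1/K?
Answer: 1137007/179 - 160*√2 ≈ 6125.7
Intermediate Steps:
(q(-175) + N(-179)) + (-80 + √(-21 + 23))² = (-50 + 1/(-179)) + (-80 + √(-21 + 23))² = (-50 - 1/179) + (-80 + √2)² = -8951/179 + (-80 + √2)²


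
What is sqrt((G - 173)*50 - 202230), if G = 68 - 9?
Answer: I*sqrt(207930) ≈ 455.99*I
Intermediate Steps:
G = 59
sqrt((G - 173)*50 - 202230) = sqrt((59 - 173)*50 - 202230) = sqrt(-114*50 - 202230) = sqrt(-5700 - 202230) = sqrt(-207930) = I*sqrt(207930)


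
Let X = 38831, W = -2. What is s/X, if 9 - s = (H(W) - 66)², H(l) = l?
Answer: -355/2987 ≈ -0.11885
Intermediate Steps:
s = -4615 (s = 9 - (-2 - 66)² = 9 - 1*(-68)² = 9 - 1*4624 = 9 - 4624 = -4615)
s/X = -4615/38831 = -4615*1/38831 = -355/2987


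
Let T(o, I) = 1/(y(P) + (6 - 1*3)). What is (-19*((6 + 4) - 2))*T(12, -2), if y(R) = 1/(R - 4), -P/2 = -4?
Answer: -608/13 ≈ -46.769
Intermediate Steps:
P = 8 (P = -2*(-4) = 8)
y(R) = 1/(-4 + R)
T(o, I) = 4/13 (T(o, I) = 1/(1/(-4 + 8) + (6 - 1*3)) = 1/(1/4 + (6 - 3)) = 1/(¼ + 3) = 1/(13/4) = 4/13)
(-19*((6 + 4) - 2))*T(12, -2) = -19*((6 + 4) - 2)*(4/13) = -19*(10 - 2)*(4/13) = -19*8*(4/13) = -152*4/13 = -608/13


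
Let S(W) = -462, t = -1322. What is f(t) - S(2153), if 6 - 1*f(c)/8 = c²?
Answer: -13980962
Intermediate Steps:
f(c) = 48 - 8*c²
f(t) - S(2153) = (48 - 8*(-1322)²) - 1*(-462) = (48 - 8*1747684) + 462 = (48 - 13981472) + 462 = -13981424 + 462 = -13980962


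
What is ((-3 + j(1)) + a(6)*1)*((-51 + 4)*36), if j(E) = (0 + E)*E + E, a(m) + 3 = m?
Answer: -3384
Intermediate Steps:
a(m) = -3 + m
j(E) = E + E² (j(E) = E*E + E = E² + E = E + E²)
((-3 + j(1)) + a(6)*1)*((-51 + 4)*36) = ((-3 + 1*(1 + 1)) + (-3 + 6)*1)*((-51 + 4)*36) = ((-3 + 1*2) + 3*1)*(-47*36) = ((-3 + 2) + 3)*(-1692) = (-1 + 3)*(-1692) = 2*(-1692) = -3384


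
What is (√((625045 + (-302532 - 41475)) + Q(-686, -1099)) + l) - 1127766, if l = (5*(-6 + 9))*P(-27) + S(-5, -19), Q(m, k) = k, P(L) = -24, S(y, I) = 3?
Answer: -1128123 + √279939 ≈ -1.1276e+6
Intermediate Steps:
l = -357 (l = (5*(-6 + 9))*(-24) + 3 = (5*3)*(-24) + 3 = 15*(-24) + 3 = -360 + 3 = -357)
(√((625045 + (-302532 - 41475)) + Q(-686, -1099)) + l) - 1127766 = (√((625045 + (-302532 - 41475)) - 1099) - 357) - 1127766 = (√((625045 - 344007) - 1099) - 357) - 1127766 = (√(281038 - 1099) - 357) - 1127766 = (√279939 - 357) - 1127766 = (-357 + √279939) - 1127766 = -1128123 + √279939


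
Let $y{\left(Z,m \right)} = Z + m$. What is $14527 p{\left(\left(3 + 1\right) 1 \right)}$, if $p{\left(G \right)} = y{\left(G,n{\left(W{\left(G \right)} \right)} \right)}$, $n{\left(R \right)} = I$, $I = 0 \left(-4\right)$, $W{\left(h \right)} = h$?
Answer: $58108$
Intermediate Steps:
$I = 0$
$n{\left(R \right)} = 0$
$p{\left(G \right)} = G$ ($p{\left(G \right)} = G + 0 = G$)
$14527 p{\left(\left(3 + 1\right) 1 \right)} = 14527 \left(3 + 1\right) 1 = 14527 \cdot 4 \cdot 1 = 14527 \cdot 4 = 58108$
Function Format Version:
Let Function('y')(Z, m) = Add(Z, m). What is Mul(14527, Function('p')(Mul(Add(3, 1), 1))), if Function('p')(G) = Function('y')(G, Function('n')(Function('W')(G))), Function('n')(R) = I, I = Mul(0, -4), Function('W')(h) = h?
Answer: 58108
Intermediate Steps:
I = 0
Function('n')(R) = 0
Function('p')(G) = G (Function('p')(G) = Add(G, 0) = G)
Mul(14527, Function('p')(Mul(Add(3, 1), 1))) = Mul(14527, Mul(Add(3, 1), 1)) = Mul(14527, Mul(4, 1)) = Mul(14527, 4) = 58108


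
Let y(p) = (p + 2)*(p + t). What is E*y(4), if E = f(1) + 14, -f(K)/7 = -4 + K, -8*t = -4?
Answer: 945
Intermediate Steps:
t = 1/2 (t = -1/8*(-4) = 1/2 ≈ 0.50000)
f(K) = 28 - 7*K (f(K) = -7*(-4 + K) = 28 - 7*K)
y(p) = (1/2 + p)*(2 + p) (y(p) = (p + 2)*(p + 1/2) = (2 + p)*(1/2 + p) = (1/2 + p)*(2 + p))
E = 35 (E = (28 - 7*1) + 14 = (28 - 7) + 14 = 21 + 14 = 35)
E*y(4) = 35*(1 + 4**2 + (5/2)*4) = 35*(1 + 16 + 10) = 35*27 = 945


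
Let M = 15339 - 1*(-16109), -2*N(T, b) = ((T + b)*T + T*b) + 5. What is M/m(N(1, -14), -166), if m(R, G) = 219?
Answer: 31448/219 ≈ 143.60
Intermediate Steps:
N(T, b) = -5/2 - T*b/2 - T*(T + b)/2 (N(T, b) = -(((T + b)*T + T*b) + 5)/2 = -((T*(T + b) + T*b) + 5)/2 = -((T*b + T*(T + b)) + 5)/2 = -(5 + T*b + T*(T + b))/2 = -5/2 - T*b/2 - T*(T + b)/2)
M = 31448 (M = 15339 + 16109 = 31448)
M/m(N(1, -14), -166) = 31448/219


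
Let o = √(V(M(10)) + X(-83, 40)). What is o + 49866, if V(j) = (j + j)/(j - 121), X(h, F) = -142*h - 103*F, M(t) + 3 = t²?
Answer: 49866 + √275685/6 ≈ 49954.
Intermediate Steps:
M(t) = -3 + t²
V(j) = 2*j/(-121 + j) (V(j) = (2*j)/(-121 + j) = 2*j/(-121 + j))
o = √275685/6 (o = √(2*(-3 + 10²)/(-121 + (-3 + 10²)) + (-142*(-83) - 103*40)) = √(2*(-3 + 100)/(-121 + (-3 + 100)) + (11786 - 4120)) = √(2*97/(-121 + 97) + 7666) = √(2*97/(-24) + 7666) = √(2*97*(-1/24) + 7666) = √(-97/12 + 7666) = √(91895/12) = √275685/6 ≈ 87.510)
o + 49866 = √275685/6 + 49866 = 49866 + √275685/6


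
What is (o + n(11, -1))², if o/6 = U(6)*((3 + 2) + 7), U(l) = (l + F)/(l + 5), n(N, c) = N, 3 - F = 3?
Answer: 305809/121 ≈ 2527.3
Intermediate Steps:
F = 0 (F = 3 - 1*3 = 3 - 3 = 0)
U(l) = l/(5 + l) (U(l) = (l + 0)/(l + 5) = l/(5 + l))
o = 432/11 (o = 6*((6/(5 + 6))*((3 + 2) + 7)) = 6*((6/11)*(5 + 7)) = 6*((6*(1/11))*12) = 6*((6/11)*12) = 6*(72/11) = 432/11 ≈ 39.273)
(o + n(11, -1))² = (432/11 + 11)² = (553/11)² = 305809/121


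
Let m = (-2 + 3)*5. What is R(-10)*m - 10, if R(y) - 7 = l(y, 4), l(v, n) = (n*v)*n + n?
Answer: -755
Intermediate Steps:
l(v, n) = n + v*n² (l(v, n) = v*n² + n = n + v*n²)
R(y) = 11 + 16*y (R(y) = 7 + 4*(1 + 4*y) = 7 + (4 + 16*y) = 11 + 16*y)
m = 5 (m = 1*5 = 5)
R(-10)*m - 10 = (11 + 16*(-10))*5 - 10 = (11 - 160)*5 - 10 = -149*5 - 10 = -745 - 10 = -755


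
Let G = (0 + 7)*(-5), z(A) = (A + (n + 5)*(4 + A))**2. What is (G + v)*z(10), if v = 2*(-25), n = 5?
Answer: -1912500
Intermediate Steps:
v = -50
z(A) = (40 + 11*A)**2 (z(A) = (A + (5 + 5)*(4 + A))**2 = (A + 10*(4 + A))**2 = (A + (40 + 10*A))**2 = (40 + 11*A)**2)
G = -35 (G = 7*(-5) = -35)
(G + v)*z(10) = (-35 - 50)*(40 + 11*10)**2 = -85*(40 + 110)**2 = -85*150**2 = -85*22500 = -1912500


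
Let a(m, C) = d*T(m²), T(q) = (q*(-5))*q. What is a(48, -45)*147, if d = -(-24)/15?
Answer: -6242697216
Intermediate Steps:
T(q) = -5*q² (T(q) = (-5*q)*q = -5*q²)
d = 8/5 (d = -(-24)/15 = -1*(-8/5) = 8/5 ≈ 1.6000)
a(m, C) = -8*m⁴ (a(m, C) = 8*(-5*m⁴)/5 = -8*m⁴)
a(48, -45)*147 = -8*48⁴*147 = -8*5308416*147 = -42467328*147 = -6242697216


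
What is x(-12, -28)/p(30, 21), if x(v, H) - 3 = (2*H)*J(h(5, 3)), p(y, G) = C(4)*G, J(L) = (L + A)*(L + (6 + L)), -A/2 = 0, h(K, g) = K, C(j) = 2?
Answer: -4477/42 ≈ -106.60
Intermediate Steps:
A = 0 (A = -2*0 = 0)
J(L) = L*(6 + 2*L) (J(L) = (L + 0)*(L + (6 + L)) = L*(6 + 2*L))
p(y, G) = 2*G
x(v, H) = 3 + 160*H (x(v, H) = 3 + (2*H)*(2*5*(3 + 5)) = 3 + (2*H)*(2*5*8) = 3 + (2*H)*80 = 3 + 160*H)
x(-12, -28)/p(30, 21) = (3 + 160*(-28))/((2*21)) = (3 - 4480)/42 = -4477*1/42 = -4477/42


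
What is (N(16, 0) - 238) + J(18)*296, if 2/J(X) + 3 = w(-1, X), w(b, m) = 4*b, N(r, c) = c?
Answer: -2258/7 ≈ -322.57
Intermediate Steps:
J(X) = -2/7 (J(X) = 2/(-3 + 4*(-1)) = 2/(-3 - 4) = 2/(-7) = 2*(-1/7) = -2/7)
(N(16, 0) - 238) + J(18)*296 = (0 - 238) - 2/7*296 = -238 - 592/7 = -2258/7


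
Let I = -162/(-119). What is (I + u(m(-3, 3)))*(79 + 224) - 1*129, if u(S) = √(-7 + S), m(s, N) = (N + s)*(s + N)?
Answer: 33735/119 + 303*I*√7 ≈ 283.49 + 801.66*I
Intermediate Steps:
I = 162/119 (I = -162*(-1/119) = 162/119 ≈ 1.3613)
m(s, N) = (N + s)² (m(s, N) = (N + s)*(N + s) = (N + s)²)
(I + u(m(-3, 3)))*(79 + 224) - 1*129 = (162/119 + √(-7 + (3 - 3)²))*(79 + 224) - 1*129 = (162/119 + √(-7 + 0²))*303 - 129 = (162/119 + √(-7 + 0))*303 - 129 = (162/119 + √(-7))*303 - 129 = (162/119 + I*√7)*303 - 129 = (49086/119 + 303*I*√7) - 129 = 33735/119 + 303*I*√7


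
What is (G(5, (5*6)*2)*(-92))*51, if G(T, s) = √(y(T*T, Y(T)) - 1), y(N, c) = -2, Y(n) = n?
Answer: -4692*I*√3 ≈ -8126.8*I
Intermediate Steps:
G(T, s) = I*√3 (G(T, s) = √(-2 - 1) = √(-3) = I*√3)
(G(5, (5*6)*2)*(-92))*51 = ((I*√3)*(-92))*51 = -92*I*√3*51 = -4692*I*√3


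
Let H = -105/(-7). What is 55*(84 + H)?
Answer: 5445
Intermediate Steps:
H = 15 (H = -105*(-⅐) = 15)
55*(84 + H) = 55*(84 + 15) = 55*99 = 5445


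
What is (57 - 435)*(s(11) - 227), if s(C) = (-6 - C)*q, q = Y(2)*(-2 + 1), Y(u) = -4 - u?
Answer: 124362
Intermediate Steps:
q = 6 (q = (-4 - 1*2)*(-2 + 1) = (-4 - 2)*(-1) = -6*(-1) = 6)
s(C) = -36 - 6*C (s(C) = (-6 - C)*6 = -36 - 6*C)
(57 - 435)*(s(11) - 227) = (57 - 435)*((-36 - 6*11) - 227) = -378*((-36 - 66) - 227) = -378*(-102 - 227) = -378*(-329) = 124362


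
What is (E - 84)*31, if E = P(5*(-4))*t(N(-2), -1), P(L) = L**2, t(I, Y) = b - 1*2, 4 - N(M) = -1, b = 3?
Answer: 9796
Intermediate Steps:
N(M) = 5 (N(M) = 4 - 1*(-1) = 4 + 1 = 5)
t(I, Y) = 1 (t(I, Y) = 3 - 1*2 = 3 - 2 = 1)
E = 400 (E = (5*(-4))**2*1 = (-20)**2*1 = 400*1 = 400)
(E - 84)*31 = (400 - 84)*31 = 316*31 = 9796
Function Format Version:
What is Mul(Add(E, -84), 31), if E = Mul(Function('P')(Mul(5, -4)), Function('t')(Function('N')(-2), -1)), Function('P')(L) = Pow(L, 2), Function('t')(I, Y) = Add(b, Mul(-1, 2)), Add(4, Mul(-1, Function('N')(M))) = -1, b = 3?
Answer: 9796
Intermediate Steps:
Function('N')(M) = 5 (Function('N')(M) = Add(4, Mul(-1, -1)) = Add(4, 1) = 5)
Function('t')(I, Y) = 1 (Function('t')(I, Y) = Add(3, Mul(-1, 2)) = Add(3, -2) = 1)
E = 400 (E = Mul(Pow(Mul(5, -4), 2), 1) = Mul(Pow(-20, 2), 1) = Mul(400, 1) = 400)
Mul(Add(E, -84), 31) = Mul(Add(400, -84), 31) = Mul(316, 31) = 9796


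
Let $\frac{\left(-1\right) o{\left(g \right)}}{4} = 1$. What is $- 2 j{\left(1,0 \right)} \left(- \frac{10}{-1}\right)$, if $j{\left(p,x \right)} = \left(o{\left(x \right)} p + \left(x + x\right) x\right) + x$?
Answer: $80$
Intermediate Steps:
$o{\left(g \right)} = -4$ ($o{\left(g \right)} = \left(-4\right) 1 = -4$)
$j{\left(p,x \right)} = x - 4 p + 2 x^{2}$ ($j{\left(p,x \right)} = \left(- 4 p + \left(x + x\right) x\right) + x = \left(- 4 p + 2 x x\right) + x = \left(- 4 p + 2 x^{2}\right) + x = x - 4 p + 2 x^{2}$)
$- 2 j{\left(1,0 \right)} \left(- \frac{10}{-1}\right) = - 2 \left(0 - 4 + 2 \cdot 0^{2}\right) \left(- \frac{10}{-1}\right) = - 2 \left(0 - 4 + 2 \cdot 0\right) \left(\left(-10\right) \left(-1\right)\right) = - 2 \left(0 - 4 + 0\right) 10 = \left(-2\right) \left(-4\right) 10 = 8 \cdot 10 = 80$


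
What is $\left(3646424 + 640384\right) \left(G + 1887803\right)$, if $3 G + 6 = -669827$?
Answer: $7135500515136$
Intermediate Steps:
$G = - \frac{669833}{3}$ ($G = -2 + \frac{1}{3} \left(-669827\right) = -2 - \frac{669827}{3} = - \frac{669833}{3} \approx -2.2328 \cdot 10^{5}$)
$\left(3646424 + 640384\right) \left(G + 1887803\right) = \left(3646424 + 640384\right) \left(- \frac{669833}{3} + 1887803\right) = 4286808 \cdot \frac{4993576}{3} = 7135500515136$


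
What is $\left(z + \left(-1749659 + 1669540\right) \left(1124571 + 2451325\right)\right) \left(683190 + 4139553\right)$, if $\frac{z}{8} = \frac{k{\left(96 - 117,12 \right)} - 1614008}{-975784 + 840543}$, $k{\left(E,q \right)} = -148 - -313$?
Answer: $- \frac{186862817175094903745520}{135241} \approx -1.3817 \cdot 10^{18}$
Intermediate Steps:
$k{\left(E,q \right)} = 165$ ($k{\left(E,q \right)} = -148 + 313 = 165$)
$z = \frac{12910744}{135241}$ ($z = 8 \frac{165 - 1614008}{-975784 + 840543} = 8 \left(- \frac{1613843}{-135241}\right) = 8 \left(\left(-1613843\right) \left(- \frac{1}{135241}\right)\right) = 8 \cdot \frac{1613843}{135241} = \frac{12910744}{135241} \approx 95.465$)
$\left(z + \left(-1749659 + 1669540\right) \left(1124571 + 2451325\right)\right) \left(683190 + 4139553\right) = \left(\frac{12910744}{135241} + \left(-1749659 + 1669540\right) \left(1124571 + 2451325\right)\right) \left(683190 + 4139553\right) = \left(\frac{12910744}{135241} - 286497211624\right) 4822743 = \left(- \frac{38746169384330640}{135241}\right) 4822743 = - \frac{186862817175094903745520}{135241}$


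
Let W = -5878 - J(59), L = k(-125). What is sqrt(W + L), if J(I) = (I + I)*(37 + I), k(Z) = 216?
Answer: I*sqrt(16990) ≈ 130.35*I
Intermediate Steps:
L = 216
J(I) = 2*I*(37 + I) (J(I) = (2*I)*(37 + I) = 2*I*(37 + I))
W = -17206 (W = -5878 - 2*59*(37 + 59) = -5878 - 2*59*96 = -5878 - 1*11328 = -5878 - 11328 = -17206)
sqrt(W + L) = sqrt(-17206 + 216) = sqrt(-16990) = I*sqrt(16990)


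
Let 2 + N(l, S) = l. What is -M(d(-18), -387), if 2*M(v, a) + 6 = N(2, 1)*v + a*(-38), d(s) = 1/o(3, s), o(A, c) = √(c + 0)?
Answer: -7350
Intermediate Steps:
N(l, S) = -2 + l
o(A, c) = √c
d(s) = s^(-½) (d(s) = 1/(√s) = s^(-½))
M(v, a) = -3 - 19*a (M(v, a) = -3 + ((-2 + 2)*v + a*(-38))/2 = -3 + (0*v - 38*a)/2 = -3 + (0 - 38*a)/2 = -3 + (-38*a)/2 = -3 - 19*a)
-M(d(-18), -387) = -(-3 - 19*(-387)) = -(-3 + 7353) = -1*7350 = -7350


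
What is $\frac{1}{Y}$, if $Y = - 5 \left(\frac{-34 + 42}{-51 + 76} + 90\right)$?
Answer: $- \frac{5}{2258} \approx -0.0022143$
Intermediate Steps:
$Y = - \frac{2258}{5}$ ($Y = - 5 \left(\frac{8}{25} + 90\right) = \left(-5\right) \frac{2258}{25} = - \frac{2258}{5} \approx -451.6$)
$\frac{1}{Y} = \frac{1}{- \frac{2258}{5}} = - \frac{5}{2258}$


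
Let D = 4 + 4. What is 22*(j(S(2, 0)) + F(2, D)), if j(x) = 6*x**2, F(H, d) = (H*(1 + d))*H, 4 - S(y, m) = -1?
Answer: 4092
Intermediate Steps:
S(y, m) = 5 (S(y, m) = 4 - 1*(-1) = 4 + 1 = 5)
D = 8
F(H, d) = H**2*(1 + d)
22*(j(S(2, 0)) + F(2, D)) = 22*(6*5**2 + 2**2*(1 + 8)) = 22*(6*25 + 4*9) = 22*(150 + 36) = 22*186 = 4092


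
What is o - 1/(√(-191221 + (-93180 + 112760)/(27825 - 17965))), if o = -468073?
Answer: -468073 + I*√87855558/4098738 ≈ -4.6807e+5 + 0.0022868*I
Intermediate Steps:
o - 1/(√(-191221 + (-93180 + 112760)/(27825 - 17965))) = -468073 - 1/(√(-191221 + (-93180 + 112760)/(27825 - 17965))) = -468073 - 1/(√(-191221 + 19580/9860)) = -468073 - 1/(√(-191221 + 19580*(1/9860))) = -468073 - 1/(√(-191221 + 979/493)) = -468073 - 1/(√(-94270974/493)) = -468073 - 1/(23*I*√87855558/493) = -468073 - (-1)*I*√87855558/4098738 = -468073 + I*√87855558/4098738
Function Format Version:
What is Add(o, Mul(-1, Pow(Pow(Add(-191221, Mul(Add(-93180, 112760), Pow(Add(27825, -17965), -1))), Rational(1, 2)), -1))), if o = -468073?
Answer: Add(-468073, Mul(Rational(1, 4098738), I, Pow(87855558, Rational(1, 2)))) ≈ Add(-4.6807e+5, Mul(0.0022868, I))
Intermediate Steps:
Add(o, Mul(-1, Pow(Pow(Add(-191221, Mul(Add(-93180, 112760), Pow(Add(27825, -17965), -1))), Rational(1, 2)), -1))) = Add(-468073, Mul(-1, Pow(Pow(Add(-191221, Mul(Add(-93180, 112760), Pow(Add(27825, -17965), -1))), Rational(1, 2)), -1))) = Add(-468073, Mul(-1, Pow(Pow(Add(-191221, Mul(19580, Pow(9860, -1))), Rational(1, 2)), -1))) = Add(-468073, Mul(-1, Pow(Pow(Add(-191221, Mul(19580, Rational(1, 9860))), Rational(1, 2)), -1))) = Add(-468073, Mul(-1, Pow(Pow(Add(-191221, Rational(979, 493)), Rational(1, 2)), -1))) = Add(-468073, Mul(-1, Pow(Pow(Rational(-94270974, 493), Rational(1, 2)), -1))) = Add(-468073, Mul(-1, Pow(Mul(Rational(23, 493), I, Pow(87855558, Rational(1, 2))), -1))) = Add(-468073, Mul(-1, Mul(Rational(-1, 4098738), I, Pow(87855558, Rational(1, 2))))) = Add(-468073, Mul(Rational(1, 4098738), I, Pow(87855558, Rational(1, 2))))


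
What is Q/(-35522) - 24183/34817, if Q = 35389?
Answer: -2091167339/1236769474 ≈ -1.6908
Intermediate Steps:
Q/(-35522) - 24183/34817 = 35389/(-35522) - 24183/34817 = 35389*(-1/35522) - 24183*1/34817 = -35389/35522 - 24183/34817 = -2091167339/1236769474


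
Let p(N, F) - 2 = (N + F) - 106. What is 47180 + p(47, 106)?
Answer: 47229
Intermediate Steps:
p(N, F) = -104 + F + N (p(N, F) = 2 + ((N + F) - 106) = 2 + ((F + N) - 106) = 2 + (-106 + F + N) = -104 + F + N)
47180 + p(47, 106) = 47180 + (-104 + 106 + 47) = 47180 + 49 = 47229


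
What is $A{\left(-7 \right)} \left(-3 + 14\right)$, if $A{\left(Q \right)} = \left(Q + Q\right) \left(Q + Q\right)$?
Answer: $2156$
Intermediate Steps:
$A{\left(Q \right)} = 4 Q^{2}$ ($A{\left(Q \right)} = 2 Q 2 Q = 4 Q^{2}$)
$A{\left(-7 \right)} \left(-3 + 14\right) = 4 \left(-7\right)^{2} \left(-3 + 14\right) = 4 \cdot 49 \cdot 11 = 196 \cdot 11 = 2156$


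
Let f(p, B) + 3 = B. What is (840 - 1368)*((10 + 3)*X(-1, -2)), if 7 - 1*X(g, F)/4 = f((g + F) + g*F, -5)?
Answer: -411840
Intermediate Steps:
f(p, B) = -3 + B
X(g, F) = 60 (X(g, F) = 28 - 4*(-3 - 5) = 28 - 4*(-8) = 28 + 32 = 60)
(840 - 1368)*((10 + 3)*X(-1, -2)) = (840 - 1368)*((10 + 3)*60) = -6864*60 = -528*780 = -411840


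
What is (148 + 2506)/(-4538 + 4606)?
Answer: 1327/34 ≈ 39.029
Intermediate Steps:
(148 + 2506)/(-4538 + 4606) = 2654/68 = 2654*(1/68) = 1327/34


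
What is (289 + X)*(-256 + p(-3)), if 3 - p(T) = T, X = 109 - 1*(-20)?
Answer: -104500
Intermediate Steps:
X = 129 (X = 109 + 20 = 129)
p(T) = 3 - T
(289 + X)*(-256 + p(-3)) = (289 + 129)*(-256 + (3 - 1*(-3))) = 418*(-256 + (3 + 3)) = 418*(-256 + 6) = 418*(-250) = -104500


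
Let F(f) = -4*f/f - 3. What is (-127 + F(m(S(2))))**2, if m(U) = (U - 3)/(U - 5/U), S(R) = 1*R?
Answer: 17956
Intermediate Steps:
S(R) = R
m(U) = (-3 + U)/(U - 5/U)
F(f) = -7 (F(f) = -4*1 - 3 = -4 - 3 = -7)
(-127 + F(m(S(2))))**2 = (-127 - 7)**2 = (-134)**2 = 17956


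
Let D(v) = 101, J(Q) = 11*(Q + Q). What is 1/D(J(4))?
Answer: 1/101 ≈ 0.0099010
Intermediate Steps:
J(Q) = 22*Q (J(Q) = 11*(2*Q) = 22*Q)
1/D(J(4)) = 1/101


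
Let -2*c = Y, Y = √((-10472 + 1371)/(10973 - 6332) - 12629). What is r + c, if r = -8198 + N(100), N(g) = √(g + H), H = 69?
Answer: -8185 - I*√272056765890/9282 ≈ -8185.0 - 56.194*I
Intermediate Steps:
N(g) = √(69 + g) (N(g) = √(g + 69) = √(69 + g))
Y = I*√272056765890/4641 (Y = √(-9101/4641 - 12629) = √(-58620290/4641) = I*√272056765890/4641 ≈ 112.39*I)
c = -I*√272056765890/9282 ≈ -56.194*I
r = -8185 (r = -8198 + √(69 + 100) = -8198 + √169 = -8198 + 13 = -8185)
r + c = -8185 - I*√272056765890/9282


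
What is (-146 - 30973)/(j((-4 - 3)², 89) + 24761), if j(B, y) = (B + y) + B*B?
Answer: -10373/9100 ≈ -1.1399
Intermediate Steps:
j(B, y) = B + y + B² (j(B, y) = (B + y) + B² = B + y + B²)
(-146 - 30973)/(j((-4 - 3)², 89) + 24761) = (-146 - 30973)/(((-4 - 3)² + 89 + ((-4 - 3)²)²) + 24761) = -31119/(((-7)² + 89 + ((-7)²)²) + 24761) = -31119/((49 + 89 + 49²) + 24761) = -31119/((49 + 89 + 2401) + 24761) = -31119/(2539 + 24761) = -31119/27300 = -31119*1/27300 = -10373/9100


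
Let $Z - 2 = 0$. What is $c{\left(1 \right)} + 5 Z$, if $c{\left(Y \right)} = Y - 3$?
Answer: $8$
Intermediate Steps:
$Z = 2$ ($Z = 2 + 0 = 2$)
$c{\left(Y \right)} = -3 + Y$
$c{\left(1 \right)} + 5 Z = \left(-3 + 1\right) + 5 \cdot 2 = -2 + 10 = 8$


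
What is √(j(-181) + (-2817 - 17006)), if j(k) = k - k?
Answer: I*√19823 ≈ 140.79*I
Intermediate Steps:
j(k) = 0
√(j(-181) + (-2817 - 17006)) = √(0 + (-2817 - 17006)) = √(0 - 19823) = √(-19823) = I*√19823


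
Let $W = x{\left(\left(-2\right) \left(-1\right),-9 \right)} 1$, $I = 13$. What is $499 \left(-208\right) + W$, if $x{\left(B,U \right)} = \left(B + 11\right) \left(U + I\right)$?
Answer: $-103740$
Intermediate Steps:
$x{\left(B,U \right)} = \left(11 + B\right) \left(13 + U\right)$ ($x{\left(B,U \right)} = \left(B + 11\right) \left(U + 13\right) = \left(11 + B\right) \left(13 + U\right)$)
$W = 52$ ($W = \left(143 + 11 \left(-9\right) + 13 \left(\left(-2\right) \left(-1\right)\right) + \left(-2\right) \left(-1\right) \left(-9\right)\right) 1 = \left(143 - 99 + 13 \cdot 2 + 2 \left(-9\right)\right) 1 = \left(143 - 99 + 26 - 18\right) 1 = 52 \cdot 1 = 52$)
$499 \left(-208\right) + W = 499 \left(-208\right) + 52 = -103792 + 52 = -103740$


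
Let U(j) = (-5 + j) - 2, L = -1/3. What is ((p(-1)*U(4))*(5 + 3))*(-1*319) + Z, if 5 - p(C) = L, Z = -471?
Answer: 40361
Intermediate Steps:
L = -1/3 (L = -1*1/3 = -1/3 ≈ -0.33333)
U(j) = -7 + j
p(C) = 16/3 (p(C) = 5 - 1*(-1/3) = 5 + 1/3 = 16/3)
((p(-1)*U(4))*(5 + 3))*(-1*319) + Z = ((16*(-7 + 4)/3)*(5 + 3))*(-1*319) - 471 = (((16/3)*(-3))*8)*(-319) - 471 = -16*8*(-319) - 471 = -128*(-319) - 471 = 40832 - 471 = 40361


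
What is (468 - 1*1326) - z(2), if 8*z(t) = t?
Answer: -3433/4 ≈ -858.25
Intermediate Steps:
z(t) = t/8
(468 - 1*1326) - z(2) = (468 - 1*1326) - 2/8 = (468 - 1326) - 1*¼ = -858 - ¼ = -3433/4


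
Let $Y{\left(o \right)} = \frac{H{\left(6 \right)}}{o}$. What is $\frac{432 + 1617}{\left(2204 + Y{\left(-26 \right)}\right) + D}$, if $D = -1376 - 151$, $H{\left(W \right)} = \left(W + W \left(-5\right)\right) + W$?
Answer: $\frac{26637}{8810} \approx 3.0235$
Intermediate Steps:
$H{\left(W \right)} = - 3 W$ ($H{\left(W \right)} = \left(W - 5 W\right) + W = - 4 W + W = - 3 W$)
$Y{\left(o \right)} = - \frac{18}{o}$ ($Y{\left(o \right)} = \frac{\left(-3\right) 6}{o} = - \frac{18}{o}$)
$D = -1527$
$\frac{432 + 1617}{\left(2204 + Y{\left(-26 \right)}\right) + D} = \frac{432 + 1617}{\left(2204 - \frac{18}{-26}\right) - 1527} = \frac{2049}{\left(2204 - - \frac{9}{13}\right) - 1527} = \frac{2049}{\left(2204 + \frac{9}{13}\right) - 1527} = \frac{2049}{\frac{28661}{13} - 1527} = \frac{2049}{\frac{8810}{13}} = 2049 \cdot \frac{13}{8810} = \frac{26637}{8810}$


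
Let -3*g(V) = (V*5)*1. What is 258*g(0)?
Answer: 0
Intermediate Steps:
g(V) = -5*V/3 (g(V) = -V*5/3 = -5*V/3)
258*g(0) = 258*(-5/3*0) = 258*0 = 0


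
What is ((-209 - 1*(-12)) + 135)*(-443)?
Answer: 27466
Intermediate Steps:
((-209 - 1*(-12)) + 135)*(-443) = ((-209 + 12) + 135)*(-443) = (-197 + 135)*(-443) = -62*(-443) = 27466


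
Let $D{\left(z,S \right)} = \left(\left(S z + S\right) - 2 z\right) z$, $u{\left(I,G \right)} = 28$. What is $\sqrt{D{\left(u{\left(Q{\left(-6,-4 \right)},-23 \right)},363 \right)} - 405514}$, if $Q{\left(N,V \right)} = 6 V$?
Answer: $i \sqrt{112326} \approx 335.15 i$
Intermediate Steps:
$D{\left(z,S \right)} = z \left(S - 2 z + S z\right)$ ($D{\left(z,S \right)} = \left(\left(S + S z\right) - 2 z\right) z = \left(S - 2 z + S z\right) z = z \left(S - 2 z + S z\right)$)
$\sqrt{D{\left(u{\left(Q{\left(-6,-4 \right)},-23 \right)},363 \right)} - 405514} = \sqrt{28 \left(363 - 56 + 363 \cdot 28\right) - 405514} = \sqrt{28 \left(363 - 56 + 10164\right) - 405514} = \sqrt{28 \cdot 10471 - 405514} = \sqrt{293188 - 405514} = \sqrt{-112326} = i \sqrt{112326}$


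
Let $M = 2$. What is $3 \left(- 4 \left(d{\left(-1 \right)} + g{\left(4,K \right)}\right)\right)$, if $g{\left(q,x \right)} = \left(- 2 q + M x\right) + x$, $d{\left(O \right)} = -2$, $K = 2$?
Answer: $48$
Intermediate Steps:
$g{\left(q,x \right)} = - 2 q + 3 x$ ($g{\left(q,x \right)} = \left(- 2 q + 2 x\right) + x = - 2 q + 3 x$)
$3 \left(- 4 \left(d{\left(-1 \right)} + g{\left(4,K \right)}\right)\right) = 3 \left(- 4 \left(-2 + \left(\left(-2\right) 4 + 3 \cdot 2\right)\right)\right) = 3 \left(- 4 \left(-2 + \left(-8 + 6\right)\right)\right) = 3 \left(- 4 \left(-2 - 2\right)\right) = 3 \left(\left(-4\right) \left(-4\right)\right) = 3 \cdot 16 = 48$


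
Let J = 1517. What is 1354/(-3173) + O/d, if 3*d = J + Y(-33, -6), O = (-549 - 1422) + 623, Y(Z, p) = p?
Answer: -14877506/4794403 ≈ -3.1031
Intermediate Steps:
O = -1348 (O = -1971 + 623 = -1348)
d = 1511/3 (d = (1517 - 6)/3 = (⅓)*1511 = 1511/3 ≈ 503.67)
1354/(-3173) + O/d = 1354/(-3173) - 1348/1511/3 = 1354*(-1/3173) - 1348*3/1511 = -1354/3173 - 4044/1511 = -14877506/4794403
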